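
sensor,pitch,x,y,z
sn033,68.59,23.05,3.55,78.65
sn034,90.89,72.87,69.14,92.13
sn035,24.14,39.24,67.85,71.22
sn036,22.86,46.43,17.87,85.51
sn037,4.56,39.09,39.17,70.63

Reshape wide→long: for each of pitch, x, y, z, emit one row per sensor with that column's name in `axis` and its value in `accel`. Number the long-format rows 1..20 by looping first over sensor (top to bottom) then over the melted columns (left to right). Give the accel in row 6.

20 rows total (5 × 4). Row 6: index ⌊(6-1)/4⌋ = 1 into sensor → sn034; (6-1) mod 4 = 1 into the melted columns → x.
So row 6 is (sn034, x, 72.87); accel = 72.87.

72.87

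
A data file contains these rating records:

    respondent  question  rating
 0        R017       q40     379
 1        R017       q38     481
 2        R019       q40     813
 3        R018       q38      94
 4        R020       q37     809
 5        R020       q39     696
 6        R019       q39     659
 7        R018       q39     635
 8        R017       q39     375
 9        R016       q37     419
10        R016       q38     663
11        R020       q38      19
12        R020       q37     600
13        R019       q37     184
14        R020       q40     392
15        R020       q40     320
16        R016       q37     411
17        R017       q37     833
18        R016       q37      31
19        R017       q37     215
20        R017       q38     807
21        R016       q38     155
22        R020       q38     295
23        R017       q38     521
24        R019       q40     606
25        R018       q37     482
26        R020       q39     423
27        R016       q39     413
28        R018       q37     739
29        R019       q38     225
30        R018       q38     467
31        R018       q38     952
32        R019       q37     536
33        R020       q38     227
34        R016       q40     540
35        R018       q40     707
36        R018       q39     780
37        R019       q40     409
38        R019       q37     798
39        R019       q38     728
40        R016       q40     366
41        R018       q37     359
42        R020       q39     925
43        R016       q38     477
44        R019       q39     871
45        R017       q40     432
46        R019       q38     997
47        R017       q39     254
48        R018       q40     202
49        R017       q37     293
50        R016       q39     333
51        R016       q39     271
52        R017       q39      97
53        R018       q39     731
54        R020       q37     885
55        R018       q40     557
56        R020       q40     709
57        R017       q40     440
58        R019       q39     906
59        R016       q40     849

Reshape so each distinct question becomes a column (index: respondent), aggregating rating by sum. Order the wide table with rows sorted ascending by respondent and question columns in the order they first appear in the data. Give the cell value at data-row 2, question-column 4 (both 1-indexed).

726

With rows sorted ascending by respondent, row 2 is respondent=R017. question columns in first-appearance order: q40, q38, q37, q39; column 4 is q39.
Long rows with respondent=R017, question=q39: 375 + 254 + 97 = 726.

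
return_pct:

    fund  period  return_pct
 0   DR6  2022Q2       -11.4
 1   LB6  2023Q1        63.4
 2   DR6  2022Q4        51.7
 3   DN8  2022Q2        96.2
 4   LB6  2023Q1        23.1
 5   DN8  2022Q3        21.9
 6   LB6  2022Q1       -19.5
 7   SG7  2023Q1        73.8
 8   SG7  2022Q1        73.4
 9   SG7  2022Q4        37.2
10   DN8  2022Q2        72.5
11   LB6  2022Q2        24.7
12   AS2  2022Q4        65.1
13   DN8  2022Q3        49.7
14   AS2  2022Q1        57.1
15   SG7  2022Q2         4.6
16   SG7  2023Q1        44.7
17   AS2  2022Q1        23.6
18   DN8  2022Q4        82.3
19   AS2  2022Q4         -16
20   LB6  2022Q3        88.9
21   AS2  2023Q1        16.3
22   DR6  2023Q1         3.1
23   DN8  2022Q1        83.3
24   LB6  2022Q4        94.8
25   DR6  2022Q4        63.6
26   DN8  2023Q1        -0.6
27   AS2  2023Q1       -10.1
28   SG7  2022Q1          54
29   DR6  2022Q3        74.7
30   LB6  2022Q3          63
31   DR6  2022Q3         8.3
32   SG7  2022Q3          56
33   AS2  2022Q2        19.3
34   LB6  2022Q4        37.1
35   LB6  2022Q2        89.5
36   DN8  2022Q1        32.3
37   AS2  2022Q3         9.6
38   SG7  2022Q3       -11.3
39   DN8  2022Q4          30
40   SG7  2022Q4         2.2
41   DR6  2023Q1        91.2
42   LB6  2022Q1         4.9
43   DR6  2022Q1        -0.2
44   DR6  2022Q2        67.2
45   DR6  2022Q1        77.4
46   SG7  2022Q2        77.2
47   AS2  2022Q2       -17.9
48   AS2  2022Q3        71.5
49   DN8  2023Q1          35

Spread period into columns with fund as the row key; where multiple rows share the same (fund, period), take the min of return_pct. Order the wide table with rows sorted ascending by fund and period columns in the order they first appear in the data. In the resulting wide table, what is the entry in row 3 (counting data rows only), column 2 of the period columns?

3.1

With rows sorted ascending by fund, row 3 is fund=DR6. period columns in first-appearance order: 2022Q2, 2023Q1, 2022Q4, 2022Q3, 2022Q1; column 2 is 2023Q1.
Long rows with fund=DR6, period=2023Q1: min(3.1, 91.2) = 3.1.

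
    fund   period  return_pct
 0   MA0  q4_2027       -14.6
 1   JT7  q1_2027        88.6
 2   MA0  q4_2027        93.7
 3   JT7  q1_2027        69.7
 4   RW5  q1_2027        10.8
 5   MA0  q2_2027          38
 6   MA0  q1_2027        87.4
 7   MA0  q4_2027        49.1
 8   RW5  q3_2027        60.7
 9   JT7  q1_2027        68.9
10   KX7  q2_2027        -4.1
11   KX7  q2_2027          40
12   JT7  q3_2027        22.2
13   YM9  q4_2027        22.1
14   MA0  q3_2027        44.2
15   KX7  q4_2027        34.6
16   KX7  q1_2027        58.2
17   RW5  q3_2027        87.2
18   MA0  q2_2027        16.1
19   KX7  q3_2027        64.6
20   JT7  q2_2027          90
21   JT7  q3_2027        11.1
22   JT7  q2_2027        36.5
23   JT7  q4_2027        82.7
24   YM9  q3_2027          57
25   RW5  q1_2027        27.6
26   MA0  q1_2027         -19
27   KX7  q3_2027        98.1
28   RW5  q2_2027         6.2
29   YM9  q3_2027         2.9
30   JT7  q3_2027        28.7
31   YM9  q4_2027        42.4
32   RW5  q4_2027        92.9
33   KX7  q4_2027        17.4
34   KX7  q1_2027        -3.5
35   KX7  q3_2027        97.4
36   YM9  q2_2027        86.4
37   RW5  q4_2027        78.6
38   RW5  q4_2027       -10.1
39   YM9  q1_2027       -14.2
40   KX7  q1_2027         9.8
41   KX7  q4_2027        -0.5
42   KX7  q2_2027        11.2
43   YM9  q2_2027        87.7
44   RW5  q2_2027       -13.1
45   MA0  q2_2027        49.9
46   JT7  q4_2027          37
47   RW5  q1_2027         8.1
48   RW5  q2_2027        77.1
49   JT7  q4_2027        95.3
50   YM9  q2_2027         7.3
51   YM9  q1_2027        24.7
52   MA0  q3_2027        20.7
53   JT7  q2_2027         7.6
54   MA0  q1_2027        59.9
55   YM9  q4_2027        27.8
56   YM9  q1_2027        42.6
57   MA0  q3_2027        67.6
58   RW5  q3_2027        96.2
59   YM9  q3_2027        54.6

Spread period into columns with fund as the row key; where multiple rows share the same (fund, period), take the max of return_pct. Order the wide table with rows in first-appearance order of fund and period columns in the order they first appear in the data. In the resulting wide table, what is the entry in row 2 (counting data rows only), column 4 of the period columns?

28.7

With rows in first-appearance order of fund, row 2 is fund=JT7. period columns in first-appearance order: q4_2027, q1_2027, q2_2027, q3_2027; column 4 is q3_2027.
Long rows with fund=JT7, period=q3_2027: max(22.2, 11.1, 28.7) = 28.7.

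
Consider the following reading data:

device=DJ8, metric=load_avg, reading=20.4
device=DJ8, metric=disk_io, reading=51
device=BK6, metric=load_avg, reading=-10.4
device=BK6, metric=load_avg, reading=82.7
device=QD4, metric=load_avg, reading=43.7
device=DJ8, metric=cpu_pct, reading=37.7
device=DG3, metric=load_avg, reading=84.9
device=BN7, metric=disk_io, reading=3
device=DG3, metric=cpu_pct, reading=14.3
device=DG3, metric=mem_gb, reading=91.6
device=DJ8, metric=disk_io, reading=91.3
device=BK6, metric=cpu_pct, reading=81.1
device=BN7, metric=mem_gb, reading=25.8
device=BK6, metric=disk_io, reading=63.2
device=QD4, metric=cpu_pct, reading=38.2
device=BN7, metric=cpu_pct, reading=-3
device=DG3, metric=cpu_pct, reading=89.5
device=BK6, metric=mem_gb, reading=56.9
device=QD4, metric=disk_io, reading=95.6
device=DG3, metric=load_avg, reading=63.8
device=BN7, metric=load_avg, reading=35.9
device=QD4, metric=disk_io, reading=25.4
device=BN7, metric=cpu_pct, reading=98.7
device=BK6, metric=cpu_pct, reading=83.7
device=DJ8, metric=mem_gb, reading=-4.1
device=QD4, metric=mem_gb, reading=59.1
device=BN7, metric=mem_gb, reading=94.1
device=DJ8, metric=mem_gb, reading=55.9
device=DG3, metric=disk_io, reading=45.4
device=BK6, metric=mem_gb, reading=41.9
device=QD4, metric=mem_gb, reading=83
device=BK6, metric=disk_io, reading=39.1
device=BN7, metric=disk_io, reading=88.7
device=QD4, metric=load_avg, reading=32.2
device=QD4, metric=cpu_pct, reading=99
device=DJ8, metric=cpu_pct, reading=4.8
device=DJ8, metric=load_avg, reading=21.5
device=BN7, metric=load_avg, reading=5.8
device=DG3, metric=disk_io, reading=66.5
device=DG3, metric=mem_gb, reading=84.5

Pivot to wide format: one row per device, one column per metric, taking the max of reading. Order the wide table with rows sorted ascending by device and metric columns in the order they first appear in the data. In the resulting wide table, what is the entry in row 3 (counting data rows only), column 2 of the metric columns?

With rows sorted ascending by device, row 3 is device=DG3. metric columns in first-appearance order: load_avg, disk_io, cpu_pct, mem_gb; column 2 is disk_io.
Long rows with device=DG3, metric=disk_io: max(45.4, 66.5) = 66.5.

66.5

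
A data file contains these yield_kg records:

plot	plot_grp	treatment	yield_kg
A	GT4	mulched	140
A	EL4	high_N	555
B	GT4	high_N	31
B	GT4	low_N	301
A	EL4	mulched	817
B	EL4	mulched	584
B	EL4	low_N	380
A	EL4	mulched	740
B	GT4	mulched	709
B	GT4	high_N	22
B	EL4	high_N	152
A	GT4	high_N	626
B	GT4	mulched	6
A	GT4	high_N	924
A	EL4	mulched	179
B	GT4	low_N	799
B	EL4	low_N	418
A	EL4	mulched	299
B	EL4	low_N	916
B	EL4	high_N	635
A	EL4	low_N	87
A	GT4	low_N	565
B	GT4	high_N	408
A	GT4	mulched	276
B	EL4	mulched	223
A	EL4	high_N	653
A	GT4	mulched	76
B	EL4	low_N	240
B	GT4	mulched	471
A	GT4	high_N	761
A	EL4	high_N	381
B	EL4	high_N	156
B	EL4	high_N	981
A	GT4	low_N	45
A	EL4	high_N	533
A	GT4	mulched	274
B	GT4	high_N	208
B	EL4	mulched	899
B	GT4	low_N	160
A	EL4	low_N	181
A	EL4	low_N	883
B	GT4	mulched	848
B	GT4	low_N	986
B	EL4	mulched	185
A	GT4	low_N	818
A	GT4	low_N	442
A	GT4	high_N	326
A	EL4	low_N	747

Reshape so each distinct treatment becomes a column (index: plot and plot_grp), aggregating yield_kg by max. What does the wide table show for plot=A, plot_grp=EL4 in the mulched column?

Rows with plot=A, plot_grp=EL4 and treatment=mulched: yield_kg values are 817, 740, 179, 299.
max(817, 740, 179, 299) = 817.

817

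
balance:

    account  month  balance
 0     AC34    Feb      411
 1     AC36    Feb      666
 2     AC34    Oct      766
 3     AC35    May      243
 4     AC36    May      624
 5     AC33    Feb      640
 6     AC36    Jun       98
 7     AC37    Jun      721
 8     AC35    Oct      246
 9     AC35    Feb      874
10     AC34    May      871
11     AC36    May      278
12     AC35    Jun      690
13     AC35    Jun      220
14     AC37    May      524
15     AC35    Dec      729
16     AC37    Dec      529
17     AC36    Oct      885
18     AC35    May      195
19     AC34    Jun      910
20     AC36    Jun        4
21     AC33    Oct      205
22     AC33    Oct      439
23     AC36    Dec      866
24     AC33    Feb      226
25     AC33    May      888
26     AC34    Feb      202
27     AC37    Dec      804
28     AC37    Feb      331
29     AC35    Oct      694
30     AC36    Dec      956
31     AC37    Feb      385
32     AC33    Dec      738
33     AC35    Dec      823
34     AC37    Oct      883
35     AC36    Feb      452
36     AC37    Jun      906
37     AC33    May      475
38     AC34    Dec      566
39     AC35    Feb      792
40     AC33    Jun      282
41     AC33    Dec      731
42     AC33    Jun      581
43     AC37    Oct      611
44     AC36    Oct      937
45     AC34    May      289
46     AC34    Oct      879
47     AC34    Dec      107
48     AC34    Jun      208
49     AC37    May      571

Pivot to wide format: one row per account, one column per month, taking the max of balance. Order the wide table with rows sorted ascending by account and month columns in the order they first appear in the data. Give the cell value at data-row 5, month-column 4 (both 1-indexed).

With rows sorted ascending by account, row 5 is account=AC37. month columns in first-appearance order: Feb, Oct, May, Jun, Dec; column 4 is Jun.
Long rows with account=AC37, month=Jun: max(721, 906) = 906.

906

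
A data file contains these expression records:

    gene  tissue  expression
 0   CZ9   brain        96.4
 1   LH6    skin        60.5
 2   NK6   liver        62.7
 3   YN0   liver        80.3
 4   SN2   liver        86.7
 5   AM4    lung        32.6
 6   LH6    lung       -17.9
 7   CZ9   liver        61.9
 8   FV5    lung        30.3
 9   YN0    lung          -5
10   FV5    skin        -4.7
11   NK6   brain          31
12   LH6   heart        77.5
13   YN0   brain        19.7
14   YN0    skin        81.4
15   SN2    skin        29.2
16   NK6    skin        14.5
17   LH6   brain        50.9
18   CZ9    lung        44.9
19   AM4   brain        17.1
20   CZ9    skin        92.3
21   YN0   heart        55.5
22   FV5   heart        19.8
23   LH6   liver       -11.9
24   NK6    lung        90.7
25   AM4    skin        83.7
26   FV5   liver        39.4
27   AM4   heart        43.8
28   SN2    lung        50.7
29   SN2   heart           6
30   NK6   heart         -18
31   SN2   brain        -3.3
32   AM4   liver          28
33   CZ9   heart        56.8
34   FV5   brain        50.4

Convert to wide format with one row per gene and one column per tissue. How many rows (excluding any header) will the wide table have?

7 distinct gene values → 7 rows.

7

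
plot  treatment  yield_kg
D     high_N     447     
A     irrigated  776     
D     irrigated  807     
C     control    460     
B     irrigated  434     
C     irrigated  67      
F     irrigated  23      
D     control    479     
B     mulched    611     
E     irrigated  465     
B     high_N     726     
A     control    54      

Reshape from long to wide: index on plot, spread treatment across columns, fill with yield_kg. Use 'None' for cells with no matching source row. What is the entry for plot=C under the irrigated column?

67

The long row with plot=C, treatment=irrigated has yield_kg=67.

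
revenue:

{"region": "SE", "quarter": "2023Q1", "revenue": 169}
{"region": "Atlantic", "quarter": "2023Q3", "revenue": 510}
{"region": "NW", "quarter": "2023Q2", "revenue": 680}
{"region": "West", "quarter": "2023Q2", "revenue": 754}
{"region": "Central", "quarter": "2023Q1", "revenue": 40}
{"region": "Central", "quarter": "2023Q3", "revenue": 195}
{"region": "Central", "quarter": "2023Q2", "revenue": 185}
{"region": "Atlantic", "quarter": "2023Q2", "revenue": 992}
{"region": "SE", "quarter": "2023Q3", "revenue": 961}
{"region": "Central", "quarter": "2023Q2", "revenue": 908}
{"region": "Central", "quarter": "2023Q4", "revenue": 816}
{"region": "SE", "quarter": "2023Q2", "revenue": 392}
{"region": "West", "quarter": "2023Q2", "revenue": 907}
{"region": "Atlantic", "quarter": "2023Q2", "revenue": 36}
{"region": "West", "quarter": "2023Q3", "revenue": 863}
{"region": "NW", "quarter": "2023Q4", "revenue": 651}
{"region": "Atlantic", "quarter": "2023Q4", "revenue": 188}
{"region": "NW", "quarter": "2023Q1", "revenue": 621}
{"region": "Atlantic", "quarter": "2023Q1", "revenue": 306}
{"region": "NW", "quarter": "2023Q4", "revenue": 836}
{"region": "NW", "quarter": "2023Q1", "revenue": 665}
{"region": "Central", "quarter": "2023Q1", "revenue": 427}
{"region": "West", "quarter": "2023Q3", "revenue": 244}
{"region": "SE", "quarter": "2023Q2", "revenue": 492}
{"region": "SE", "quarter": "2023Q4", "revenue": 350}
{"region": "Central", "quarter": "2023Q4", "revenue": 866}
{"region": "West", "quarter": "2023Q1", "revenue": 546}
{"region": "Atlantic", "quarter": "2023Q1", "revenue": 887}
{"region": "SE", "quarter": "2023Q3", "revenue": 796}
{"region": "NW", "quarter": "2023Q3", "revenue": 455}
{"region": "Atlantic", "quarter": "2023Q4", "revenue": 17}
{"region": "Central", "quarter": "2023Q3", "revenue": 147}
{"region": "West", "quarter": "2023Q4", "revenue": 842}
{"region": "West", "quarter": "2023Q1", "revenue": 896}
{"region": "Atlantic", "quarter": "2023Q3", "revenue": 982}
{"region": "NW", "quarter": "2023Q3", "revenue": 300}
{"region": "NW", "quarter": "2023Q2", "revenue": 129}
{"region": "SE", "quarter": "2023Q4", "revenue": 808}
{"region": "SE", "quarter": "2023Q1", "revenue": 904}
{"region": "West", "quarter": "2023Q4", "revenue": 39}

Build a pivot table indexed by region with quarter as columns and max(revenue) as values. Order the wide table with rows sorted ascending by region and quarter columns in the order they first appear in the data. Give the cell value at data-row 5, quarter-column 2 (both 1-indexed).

863

With rows sorted ascending by region, row 5 is region=West. quarter columns in first-appearance order: 2023Q1, 2023Q3, 2023Q2, 2023Q4; column 2 is 2023Q3.
Long rows with region=West, quarter=2023Q3: max(863, 244) = 863.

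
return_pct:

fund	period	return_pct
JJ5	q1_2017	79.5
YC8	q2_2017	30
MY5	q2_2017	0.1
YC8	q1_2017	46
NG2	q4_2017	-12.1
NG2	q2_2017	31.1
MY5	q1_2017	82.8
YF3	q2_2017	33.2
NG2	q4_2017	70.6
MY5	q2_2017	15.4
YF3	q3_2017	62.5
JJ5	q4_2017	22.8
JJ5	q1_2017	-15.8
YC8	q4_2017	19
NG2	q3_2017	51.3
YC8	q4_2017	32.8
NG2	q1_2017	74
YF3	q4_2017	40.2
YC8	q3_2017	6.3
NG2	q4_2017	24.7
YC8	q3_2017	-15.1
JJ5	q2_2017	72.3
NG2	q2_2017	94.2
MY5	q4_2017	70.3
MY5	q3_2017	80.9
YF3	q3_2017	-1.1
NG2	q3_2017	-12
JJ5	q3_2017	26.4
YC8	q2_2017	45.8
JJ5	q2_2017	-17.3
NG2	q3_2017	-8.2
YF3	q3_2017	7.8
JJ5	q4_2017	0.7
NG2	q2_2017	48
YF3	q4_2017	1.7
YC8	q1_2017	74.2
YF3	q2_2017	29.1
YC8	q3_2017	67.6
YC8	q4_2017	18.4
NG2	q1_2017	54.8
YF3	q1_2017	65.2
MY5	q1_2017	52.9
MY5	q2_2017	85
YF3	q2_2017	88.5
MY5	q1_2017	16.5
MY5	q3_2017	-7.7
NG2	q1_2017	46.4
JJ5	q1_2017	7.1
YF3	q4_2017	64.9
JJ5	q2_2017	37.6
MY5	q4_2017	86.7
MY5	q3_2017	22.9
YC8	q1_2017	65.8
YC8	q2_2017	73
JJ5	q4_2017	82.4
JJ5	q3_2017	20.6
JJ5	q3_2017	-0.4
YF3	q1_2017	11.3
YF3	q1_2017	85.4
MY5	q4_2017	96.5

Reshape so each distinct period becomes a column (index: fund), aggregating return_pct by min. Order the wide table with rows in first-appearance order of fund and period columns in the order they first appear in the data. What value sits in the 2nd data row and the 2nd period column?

30

With rows in first-appearance order of fund, row 2 is fund=YC8. period columns in first-appearance order: q1_2017, q2_2017, q4_2017, q3_2017; column 2 is q2_2017.
Long rows with fund=YC8, period=q2_2017: min(30, 45.8, 73) = 30.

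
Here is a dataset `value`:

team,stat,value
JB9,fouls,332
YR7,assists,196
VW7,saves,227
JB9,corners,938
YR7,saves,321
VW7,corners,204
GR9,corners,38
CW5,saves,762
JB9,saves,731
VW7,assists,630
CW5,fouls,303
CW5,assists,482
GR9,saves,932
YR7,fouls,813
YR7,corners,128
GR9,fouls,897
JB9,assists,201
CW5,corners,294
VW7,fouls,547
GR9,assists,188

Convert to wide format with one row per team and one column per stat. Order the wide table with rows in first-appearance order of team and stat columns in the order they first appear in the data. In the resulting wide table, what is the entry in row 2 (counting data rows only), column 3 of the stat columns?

With rows in first-appearance order of team, row 2 is team=YR7. stat columns in first-appearance order: fouls, assists, saves, corners; column 3 is saves.
Long rows with team=YR7, stat=saves: value = 321.

321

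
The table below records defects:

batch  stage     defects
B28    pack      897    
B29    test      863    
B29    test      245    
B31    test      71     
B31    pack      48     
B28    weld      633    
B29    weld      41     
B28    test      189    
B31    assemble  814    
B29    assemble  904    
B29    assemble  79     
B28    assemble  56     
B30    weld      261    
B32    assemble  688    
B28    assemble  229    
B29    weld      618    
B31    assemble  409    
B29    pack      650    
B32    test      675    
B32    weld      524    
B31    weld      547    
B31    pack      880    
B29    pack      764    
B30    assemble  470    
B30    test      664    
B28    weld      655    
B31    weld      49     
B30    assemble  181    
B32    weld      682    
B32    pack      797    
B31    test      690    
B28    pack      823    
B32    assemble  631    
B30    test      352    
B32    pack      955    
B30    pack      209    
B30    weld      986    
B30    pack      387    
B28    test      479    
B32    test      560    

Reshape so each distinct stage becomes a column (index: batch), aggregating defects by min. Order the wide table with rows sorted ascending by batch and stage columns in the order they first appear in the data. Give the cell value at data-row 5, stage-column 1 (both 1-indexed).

With rows sorted ascending by batch, row 5 is batch=B32. stage columns in first-appearance order: pack, test, weld, assemble; column 1 is pack.
Long rows with batch=B32, stage=pack: min(797, 955) = 797.

797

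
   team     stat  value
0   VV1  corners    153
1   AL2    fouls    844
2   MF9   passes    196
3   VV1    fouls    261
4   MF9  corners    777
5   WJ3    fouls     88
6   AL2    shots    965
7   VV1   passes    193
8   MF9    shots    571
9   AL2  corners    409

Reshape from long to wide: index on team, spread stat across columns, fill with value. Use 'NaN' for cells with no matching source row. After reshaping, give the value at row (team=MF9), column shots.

The long row with team=MF9, stat=shots has value=571.

571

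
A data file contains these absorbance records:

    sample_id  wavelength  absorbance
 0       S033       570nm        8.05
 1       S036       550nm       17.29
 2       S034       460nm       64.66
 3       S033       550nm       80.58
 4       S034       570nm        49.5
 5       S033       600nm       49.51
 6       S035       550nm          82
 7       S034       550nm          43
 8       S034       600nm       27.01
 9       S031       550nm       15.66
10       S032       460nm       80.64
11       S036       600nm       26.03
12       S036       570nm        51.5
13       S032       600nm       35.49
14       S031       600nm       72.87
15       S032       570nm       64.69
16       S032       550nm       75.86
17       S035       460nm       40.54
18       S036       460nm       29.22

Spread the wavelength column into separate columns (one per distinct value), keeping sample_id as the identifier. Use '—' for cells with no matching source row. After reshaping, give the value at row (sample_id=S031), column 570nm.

—

No long-format row has sample_id=S031 and wavelength=570nm, so the cell is —.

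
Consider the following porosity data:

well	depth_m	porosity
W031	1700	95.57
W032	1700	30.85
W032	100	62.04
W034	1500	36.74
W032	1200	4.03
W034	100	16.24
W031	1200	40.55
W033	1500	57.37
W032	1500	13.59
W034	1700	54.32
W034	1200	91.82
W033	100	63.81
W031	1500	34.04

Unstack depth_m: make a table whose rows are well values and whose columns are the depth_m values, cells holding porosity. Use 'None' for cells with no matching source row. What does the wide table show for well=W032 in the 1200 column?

4.03

The long row with well=W032, depth_m=1200 has porosity=4.03.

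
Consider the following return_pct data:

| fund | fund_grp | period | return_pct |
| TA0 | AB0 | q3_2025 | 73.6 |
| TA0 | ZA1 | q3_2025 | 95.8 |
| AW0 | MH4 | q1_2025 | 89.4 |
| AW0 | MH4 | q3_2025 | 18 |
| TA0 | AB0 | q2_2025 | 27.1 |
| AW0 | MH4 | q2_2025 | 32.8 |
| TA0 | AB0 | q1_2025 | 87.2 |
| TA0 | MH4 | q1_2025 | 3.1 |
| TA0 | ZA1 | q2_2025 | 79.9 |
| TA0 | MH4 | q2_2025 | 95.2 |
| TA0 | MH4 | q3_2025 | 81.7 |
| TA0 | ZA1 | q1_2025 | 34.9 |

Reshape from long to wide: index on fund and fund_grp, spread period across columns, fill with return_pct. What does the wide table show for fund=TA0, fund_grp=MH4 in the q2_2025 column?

Wide layout: rows indexed by fund and fund_grp, columns are the 3 distinct period values (q3_2025, q1_2025, q2_2025).
Cell (fund=TA0, fund_grp=MH4, period=q2_2025) draws from the long row where fund=TA0, fund_grp=MH4 and period=q2_2025, which has return_pct=95.2.

95.2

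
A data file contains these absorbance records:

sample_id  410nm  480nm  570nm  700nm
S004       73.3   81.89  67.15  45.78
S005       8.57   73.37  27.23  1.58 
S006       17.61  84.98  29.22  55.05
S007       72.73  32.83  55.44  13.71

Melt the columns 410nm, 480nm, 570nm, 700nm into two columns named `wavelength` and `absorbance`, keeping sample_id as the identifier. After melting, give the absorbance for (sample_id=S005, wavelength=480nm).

Unpivoting turns each (sample_id, wide-column) pair into one long row.
The wide cell at row S005, column 480nm holds 73.37, so the long row (S005, 480nm) has absorbance=73.37.

73.37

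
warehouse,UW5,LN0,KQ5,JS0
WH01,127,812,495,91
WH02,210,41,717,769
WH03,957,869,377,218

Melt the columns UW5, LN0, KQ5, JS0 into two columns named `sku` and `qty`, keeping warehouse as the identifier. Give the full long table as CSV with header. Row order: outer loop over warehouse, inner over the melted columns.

warehouse,sku,qty
WH01,UW5,127
WH01,LN0,812
WH01,KQ5,495
WH01,JS0,91
WH02,UW5,210
WH02,LN0,41
WH02,KQ5,717
WH02,JS0,769
WH03,UW5,957
WH03,LN0,869
WH03,KQ5,377
WH03,JS0,218

Each (warehouse, column) pair becomes one row: 3 × 4 = 12 rows.
For example, (WH01, UW5) → qty=127.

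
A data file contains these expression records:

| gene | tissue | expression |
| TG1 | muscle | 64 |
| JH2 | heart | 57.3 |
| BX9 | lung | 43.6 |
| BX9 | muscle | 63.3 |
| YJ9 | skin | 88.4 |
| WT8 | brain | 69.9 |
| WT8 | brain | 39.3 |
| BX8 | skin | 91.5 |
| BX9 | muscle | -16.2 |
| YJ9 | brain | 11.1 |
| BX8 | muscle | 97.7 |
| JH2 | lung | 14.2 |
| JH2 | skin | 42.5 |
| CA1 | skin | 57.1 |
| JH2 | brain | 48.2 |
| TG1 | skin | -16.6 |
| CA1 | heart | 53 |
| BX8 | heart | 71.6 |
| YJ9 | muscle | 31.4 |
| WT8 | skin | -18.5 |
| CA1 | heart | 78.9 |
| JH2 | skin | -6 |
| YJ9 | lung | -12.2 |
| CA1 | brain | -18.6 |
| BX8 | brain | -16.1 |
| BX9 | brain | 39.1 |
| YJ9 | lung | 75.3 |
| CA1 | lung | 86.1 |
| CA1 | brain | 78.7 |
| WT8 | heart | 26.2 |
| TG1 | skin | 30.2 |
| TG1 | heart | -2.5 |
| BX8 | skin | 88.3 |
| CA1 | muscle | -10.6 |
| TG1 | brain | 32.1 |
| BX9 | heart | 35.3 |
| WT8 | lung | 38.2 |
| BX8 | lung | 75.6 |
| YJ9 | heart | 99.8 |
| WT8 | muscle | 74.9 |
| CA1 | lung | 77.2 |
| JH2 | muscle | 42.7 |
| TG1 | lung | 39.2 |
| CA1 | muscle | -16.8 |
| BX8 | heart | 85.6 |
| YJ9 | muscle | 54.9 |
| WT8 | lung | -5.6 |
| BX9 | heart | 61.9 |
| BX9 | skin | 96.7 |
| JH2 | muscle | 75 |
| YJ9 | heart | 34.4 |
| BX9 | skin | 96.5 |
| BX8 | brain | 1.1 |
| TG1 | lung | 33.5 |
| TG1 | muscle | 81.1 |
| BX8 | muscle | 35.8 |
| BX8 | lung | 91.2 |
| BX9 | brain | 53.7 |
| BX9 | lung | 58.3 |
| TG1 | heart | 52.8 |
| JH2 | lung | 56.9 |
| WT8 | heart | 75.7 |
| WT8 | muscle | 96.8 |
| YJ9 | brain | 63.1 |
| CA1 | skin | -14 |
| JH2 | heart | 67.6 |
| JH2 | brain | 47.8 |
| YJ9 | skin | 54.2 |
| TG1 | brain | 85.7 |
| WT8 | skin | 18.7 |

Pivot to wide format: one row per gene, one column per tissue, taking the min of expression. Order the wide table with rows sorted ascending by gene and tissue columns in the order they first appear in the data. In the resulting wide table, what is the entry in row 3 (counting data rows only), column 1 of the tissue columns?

-16.8

With rows sorted ascending by gene, row 3 is gene=CA1. tissue columns in first-appearance order: muscle, heart, lung, skin, brain; column 1 is muscle.
Long rows with gene=CA1, tissue=muscle: min(-10.6, -16.8) = -16.8.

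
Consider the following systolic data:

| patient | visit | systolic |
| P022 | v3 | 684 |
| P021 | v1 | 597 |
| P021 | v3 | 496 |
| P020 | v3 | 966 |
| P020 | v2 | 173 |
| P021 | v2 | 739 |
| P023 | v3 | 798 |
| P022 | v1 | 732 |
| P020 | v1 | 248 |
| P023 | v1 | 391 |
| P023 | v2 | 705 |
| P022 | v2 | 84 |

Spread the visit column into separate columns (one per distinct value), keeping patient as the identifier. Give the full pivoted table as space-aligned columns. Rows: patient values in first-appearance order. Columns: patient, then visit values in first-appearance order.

patient  v3   v1   v2 
P022     684  732  84 
P021     496  597  739
P020     966  248  173
P023     798  391  705

Columns: patient plus the 3 distinct visit values (v3, v1, v2).
For example, row P022 column v3 takes systolic=684 from the long row (P022, v3).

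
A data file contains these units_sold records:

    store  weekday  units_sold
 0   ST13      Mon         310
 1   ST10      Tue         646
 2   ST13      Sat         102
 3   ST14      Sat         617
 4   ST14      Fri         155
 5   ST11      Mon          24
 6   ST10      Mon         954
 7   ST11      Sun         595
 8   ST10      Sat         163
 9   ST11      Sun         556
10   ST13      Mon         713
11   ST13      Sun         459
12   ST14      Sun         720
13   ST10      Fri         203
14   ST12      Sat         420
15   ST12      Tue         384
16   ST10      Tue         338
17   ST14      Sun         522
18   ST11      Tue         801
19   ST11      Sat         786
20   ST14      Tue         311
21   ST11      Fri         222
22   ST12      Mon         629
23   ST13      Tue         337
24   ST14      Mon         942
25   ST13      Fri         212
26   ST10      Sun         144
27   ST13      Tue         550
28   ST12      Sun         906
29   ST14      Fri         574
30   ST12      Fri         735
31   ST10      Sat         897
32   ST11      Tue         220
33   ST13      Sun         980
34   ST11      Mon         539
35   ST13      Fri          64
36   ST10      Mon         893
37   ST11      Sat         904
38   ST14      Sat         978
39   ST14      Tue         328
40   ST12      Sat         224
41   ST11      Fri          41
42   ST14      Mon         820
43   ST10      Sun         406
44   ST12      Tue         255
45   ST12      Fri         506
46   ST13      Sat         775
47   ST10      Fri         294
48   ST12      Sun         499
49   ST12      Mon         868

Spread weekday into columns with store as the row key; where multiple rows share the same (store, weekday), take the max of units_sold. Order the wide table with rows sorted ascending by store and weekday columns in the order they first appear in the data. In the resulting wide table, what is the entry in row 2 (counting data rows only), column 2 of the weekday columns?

With rows sorted ascending by store, row 2 is store=ST11. weekday columns in first-appearance order: Mon, Tue, Sat, Fri, Sun; column 2 is Tue.
Long rows with store=ST11, weekday=Tue: max(801, 220) = 801.

801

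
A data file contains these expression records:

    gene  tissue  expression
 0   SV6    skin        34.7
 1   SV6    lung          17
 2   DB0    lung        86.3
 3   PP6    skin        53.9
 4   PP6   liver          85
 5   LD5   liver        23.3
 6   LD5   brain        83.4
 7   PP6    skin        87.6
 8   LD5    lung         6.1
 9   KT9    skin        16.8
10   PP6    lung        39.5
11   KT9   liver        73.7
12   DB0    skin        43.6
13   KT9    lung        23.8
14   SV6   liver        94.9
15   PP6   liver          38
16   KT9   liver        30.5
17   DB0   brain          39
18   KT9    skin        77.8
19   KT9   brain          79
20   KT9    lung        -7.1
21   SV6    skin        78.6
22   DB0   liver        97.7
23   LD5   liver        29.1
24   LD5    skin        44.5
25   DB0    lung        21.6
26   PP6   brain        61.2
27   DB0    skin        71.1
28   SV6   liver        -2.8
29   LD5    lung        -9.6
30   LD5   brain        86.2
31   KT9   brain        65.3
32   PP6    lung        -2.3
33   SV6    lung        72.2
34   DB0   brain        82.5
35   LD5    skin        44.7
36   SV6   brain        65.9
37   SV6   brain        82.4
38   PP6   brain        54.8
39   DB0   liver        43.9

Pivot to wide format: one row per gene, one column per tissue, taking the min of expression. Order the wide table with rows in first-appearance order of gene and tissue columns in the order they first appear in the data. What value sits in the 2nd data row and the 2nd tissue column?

With rows in first-appearance order of gene, row 2 is gene=DB0. tissue columns in first-appearance order: skin, lung, liver, brain; column 2 is lung.
Long rows with gene=DB0, tissue=lung: min(86.3, 21.6) = 21.6.

21.6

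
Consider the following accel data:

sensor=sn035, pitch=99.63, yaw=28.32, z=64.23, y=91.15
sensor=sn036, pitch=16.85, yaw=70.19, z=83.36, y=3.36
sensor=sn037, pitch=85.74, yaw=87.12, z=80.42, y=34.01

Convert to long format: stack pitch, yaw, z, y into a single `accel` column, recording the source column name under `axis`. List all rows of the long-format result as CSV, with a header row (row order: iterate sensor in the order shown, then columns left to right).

Each (sensor, column) pair becomes one row: 3 × 4 = 12 rows.
For example, (sn035, pitch) → accel=99.63.

sensor,axis,accel
sn035,pitch,99.63
sn035,yaw,28.32
sn035,z,64.23
sn035,y,91.15
sn036,pitch,16.85
sn036,yaw,70.19
sn036,z,83.36
sn036,y,3.36
sn037,pitch,85.74
sn037,yaw,87.12
sn037,z,80.42
sn037,y,34.01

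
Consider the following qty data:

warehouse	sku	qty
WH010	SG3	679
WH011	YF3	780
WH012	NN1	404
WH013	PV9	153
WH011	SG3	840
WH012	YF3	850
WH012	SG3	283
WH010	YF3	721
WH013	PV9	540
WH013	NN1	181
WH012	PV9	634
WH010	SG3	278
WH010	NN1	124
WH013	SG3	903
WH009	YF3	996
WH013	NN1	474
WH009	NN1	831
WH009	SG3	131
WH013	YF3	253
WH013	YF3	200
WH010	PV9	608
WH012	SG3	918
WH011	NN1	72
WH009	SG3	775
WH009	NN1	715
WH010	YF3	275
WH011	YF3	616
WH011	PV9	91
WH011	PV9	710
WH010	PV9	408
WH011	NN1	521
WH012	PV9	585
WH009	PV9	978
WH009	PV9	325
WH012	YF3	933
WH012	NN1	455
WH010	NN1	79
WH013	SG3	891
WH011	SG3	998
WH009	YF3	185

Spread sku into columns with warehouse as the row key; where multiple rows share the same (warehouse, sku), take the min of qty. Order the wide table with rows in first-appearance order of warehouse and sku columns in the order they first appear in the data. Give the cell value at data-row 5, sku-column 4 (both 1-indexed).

With rows in first-appearance order of warehouse, row 5 is warehouse=WH009. sku columns in first-appearance order: SG3, YF3, NN1, PV9; column 4 is PV9.
Long rows with warehouse=WH009, sku=PV9: min(978, 325) = 325.

325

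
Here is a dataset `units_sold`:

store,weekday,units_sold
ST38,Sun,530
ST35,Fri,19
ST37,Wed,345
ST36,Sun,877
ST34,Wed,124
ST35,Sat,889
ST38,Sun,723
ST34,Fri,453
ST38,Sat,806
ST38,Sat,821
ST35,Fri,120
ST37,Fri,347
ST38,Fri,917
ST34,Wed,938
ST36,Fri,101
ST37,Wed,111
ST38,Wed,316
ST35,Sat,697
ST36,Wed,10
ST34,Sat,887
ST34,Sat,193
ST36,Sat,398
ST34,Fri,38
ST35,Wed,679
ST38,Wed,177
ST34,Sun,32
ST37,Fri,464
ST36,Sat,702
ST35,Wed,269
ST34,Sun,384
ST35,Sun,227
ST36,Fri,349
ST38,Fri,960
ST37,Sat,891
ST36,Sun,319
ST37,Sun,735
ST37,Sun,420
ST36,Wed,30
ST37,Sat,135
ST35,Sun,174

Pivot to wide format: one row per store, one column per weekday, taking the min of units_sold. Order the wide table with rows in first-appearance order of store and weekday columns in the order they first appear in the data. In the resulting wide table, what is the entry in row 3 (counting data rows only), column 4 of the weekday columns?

135

With rows in first-appearance order of store, row 3 is store=ST37. weekday columns in first-appearance order: Sun, Fri, Wed, Sat; column 4 is Sat.
Long rows with store=ST37, weekday=Sat: min(891, 135) = 135.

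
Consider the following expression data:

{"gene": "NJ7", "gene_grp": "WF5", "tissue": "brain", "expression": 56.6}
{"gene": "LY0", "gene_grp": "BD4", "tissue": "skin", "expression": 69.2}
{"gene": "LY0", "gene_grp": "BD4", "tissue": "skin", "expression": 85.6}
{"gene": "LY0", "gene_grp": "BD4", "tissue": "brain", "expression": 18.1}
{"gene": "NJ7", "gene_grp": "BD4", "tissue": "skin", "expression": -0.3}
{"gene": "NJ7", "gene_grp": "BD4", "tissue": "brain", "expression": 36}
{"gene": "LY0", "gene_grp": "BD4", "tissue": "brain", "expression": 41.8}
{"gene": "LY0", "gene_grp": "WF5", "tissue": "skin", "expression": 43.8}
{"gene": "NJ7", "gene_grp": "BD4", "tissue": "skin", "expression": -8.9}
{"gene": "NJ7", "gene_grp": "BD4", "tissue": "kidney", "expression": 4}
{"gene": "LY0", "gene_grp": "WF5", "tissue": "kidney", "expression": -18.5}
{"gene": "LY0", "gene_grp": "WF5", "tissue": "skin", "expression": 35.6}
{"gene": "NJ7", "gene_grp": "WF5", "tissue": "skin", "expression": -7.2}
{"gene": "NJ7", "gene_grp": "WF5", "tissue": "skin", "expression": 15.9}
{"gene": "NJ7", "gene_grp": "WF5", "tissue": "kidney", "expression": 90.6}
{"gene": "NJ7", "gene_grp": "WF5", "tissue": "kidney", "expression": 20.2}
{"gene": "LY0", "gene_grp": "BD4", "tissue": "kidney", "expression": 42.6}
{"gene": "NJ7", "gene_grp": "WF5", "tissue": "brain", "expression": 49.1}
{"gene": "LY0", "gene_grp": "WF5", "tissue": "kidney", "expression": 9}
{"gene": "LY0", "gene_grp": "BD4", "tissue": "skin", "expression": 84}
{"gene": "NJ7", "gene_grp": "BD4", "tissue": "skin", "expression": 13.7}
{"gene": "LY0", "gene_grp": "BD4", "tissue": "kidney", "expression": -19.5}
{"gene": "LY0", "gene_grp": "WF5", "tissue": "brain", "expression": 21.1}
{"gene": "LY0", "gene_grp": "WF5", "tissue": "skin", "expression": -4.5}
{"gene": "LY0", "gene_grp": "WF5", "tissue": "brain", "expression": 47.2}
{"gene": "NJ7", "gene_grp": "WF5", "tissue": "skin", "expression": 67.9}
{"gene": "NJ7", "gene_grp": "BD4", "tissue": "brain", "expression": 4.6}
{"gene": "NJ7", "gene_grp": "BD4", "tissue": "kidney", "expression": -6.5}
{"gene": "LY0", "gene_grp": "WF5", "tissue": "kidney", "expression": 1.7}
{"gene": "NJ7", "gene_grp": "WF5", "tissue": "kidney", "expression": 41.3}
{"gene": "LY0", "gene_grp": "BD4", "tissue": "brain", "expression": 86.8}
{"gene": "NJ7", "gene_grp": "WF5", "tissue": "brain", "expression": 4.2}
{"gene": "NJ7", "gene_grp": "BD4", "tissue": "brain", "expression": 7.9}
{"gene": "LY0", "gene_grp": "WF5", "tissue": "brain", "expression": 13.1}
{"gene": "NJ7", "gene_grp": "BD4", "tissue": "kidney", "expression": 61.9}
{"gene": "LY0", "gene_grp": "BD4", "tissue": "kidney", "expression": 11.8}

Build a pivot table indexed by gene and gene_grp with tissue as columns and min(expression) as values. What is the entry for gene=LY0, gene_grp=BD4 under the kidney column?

Rows with gene=LY0, gene_grp=BD4 and tissue=kidney: expression values are 42.6, -19.5, 11.8.
min(42.6, -19.5, 11.8) = -19.5.

-19.5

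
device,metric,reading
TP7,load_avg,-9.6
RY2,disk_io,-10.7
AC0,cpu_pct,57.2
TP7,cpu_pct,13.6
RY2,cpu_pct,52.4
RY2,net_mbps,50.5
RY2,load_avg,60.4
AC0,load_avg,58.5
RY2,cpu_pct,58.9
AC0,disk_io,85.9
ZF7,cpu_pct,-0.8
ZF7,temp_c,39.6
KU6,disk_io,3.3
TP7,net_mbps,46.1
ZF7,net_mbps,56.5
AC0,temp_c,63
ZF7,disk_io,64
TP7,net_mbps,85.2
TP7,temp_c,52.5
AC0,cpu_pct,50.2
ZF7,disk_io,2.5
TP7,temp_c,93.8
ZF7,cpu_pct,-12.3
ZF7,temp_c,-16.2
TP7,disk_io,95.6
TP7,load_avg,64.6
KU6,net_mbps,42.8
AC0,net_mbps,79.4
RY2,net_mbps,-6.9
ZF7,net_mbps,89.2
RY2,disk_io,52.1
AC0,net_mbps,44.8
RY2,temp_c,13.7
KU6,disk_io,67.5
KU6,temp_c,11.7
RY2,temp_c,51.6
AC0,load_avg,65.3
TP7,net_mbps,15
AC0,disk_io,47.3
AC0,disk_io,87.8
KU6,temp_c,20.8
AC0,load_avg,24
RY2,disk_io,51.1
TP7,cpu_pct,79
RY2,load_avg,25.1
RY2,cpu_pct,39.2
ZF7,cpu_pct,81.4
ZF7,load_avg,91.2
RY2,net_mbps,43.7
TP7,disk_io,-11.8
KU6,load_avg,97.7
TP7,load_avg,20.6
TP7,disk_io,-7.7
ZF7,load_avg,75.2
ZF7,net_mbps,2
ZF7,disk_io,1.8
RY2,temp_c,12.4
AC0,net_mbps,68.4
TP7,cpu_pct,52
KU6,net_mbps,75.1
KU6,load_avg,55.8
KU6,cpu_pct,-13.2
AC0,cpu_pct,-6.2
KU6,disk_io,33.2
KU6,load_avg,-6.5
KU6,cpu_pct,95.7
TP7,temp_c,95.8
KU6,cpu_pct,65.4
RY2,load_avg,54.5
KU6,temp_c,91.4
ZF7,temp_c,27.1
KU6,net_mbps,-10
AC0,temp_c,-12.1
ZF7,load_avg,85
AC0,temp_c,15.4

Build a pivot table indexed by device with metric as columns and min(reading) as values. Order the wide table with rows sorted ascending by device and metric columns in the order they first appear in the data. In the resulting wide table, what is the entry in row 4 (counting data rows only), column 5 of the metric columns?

With rows sorted ascending by device, row 4 is device=TP7. metric columns in first-appearance order: load_avg, disk_io, cpu_pct, net_mbps, temp_c; column 5 is temp_c.
Long rows with device=TP7, metric=temp_c: min(52.5, 93.8, 95.8) = 52.5.

52.5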